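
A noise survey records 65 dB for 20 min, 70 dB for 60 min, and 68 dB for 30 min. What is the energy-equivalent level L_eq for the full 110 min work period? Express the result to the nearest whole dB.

69 dB

Weight each interval's intensity by its duration and average over T = 110 min:
Σ tᵢ·10^(Lᵢ/10) = 20·10^(65/10) + 60·10^(70/10) + 30·10^(68/10) = 8.525e+08.
L_eq = 10·log₁₀(8.525e+08/110) = 68.89 dB.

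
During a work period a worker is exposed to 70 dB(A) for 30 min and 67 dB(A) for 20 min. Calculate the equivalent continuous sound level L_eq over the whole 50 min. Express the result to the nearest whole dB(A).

L_eq = 10·log₁₀[(1/T)·Σ tᵢ·10^(Lᵢ/10)] with T = 50 min.
Σ tᵢ·10^(Lᵢ/10) = 30·10^(70/10) + 20·10^(67/10) = 4.002e+08.
L_eq = 10·log₁₀(4.002e+08/50) = 69.03 dB(A).

69 dB(A)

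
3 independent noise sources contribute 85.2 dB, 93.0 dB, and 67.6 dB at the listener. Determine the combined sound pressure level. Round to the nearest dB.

94 dB

Incoherent sources combine by intensity addition: L_total = 10·log₁₀(Σ 10^(L_i/10)).
Σ 10^(L/10) = 10^(85.2/10) + 10^(93.0/10) + 10^(67.6/10) = 2.332e+09.
L_total = 10·log₁₀(2.332e+09) = 93.68 dB.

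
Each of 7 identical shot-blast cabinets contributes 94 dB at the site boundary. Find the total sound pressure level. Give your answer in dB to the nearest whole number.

N identical incoherent sources raise the level by 10·log₁₀ N.
L_total = 94 + 10·log₁₀(7) = 94 + 8.451 = 102.45 dB.

102 dB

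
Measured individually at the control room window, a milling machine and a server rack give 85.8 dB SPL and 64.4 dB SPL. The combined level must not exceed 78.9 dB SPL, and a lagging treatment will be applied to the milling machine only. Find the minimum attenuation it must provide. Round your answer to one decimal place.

7.1 dB

Everything except the milling machine sums to 10^(64.4/10) = 2.754e+06 in linear terms, 64.40 dB SPL.
To meet 78.9 dB SPL overall, the treated milling machine may contribute at most 10^(78.9/10) − 2.754e+06 = 7.487e+07, i.e. 78.74 dB SPL.
Required insertion loss = 85.8 − 78.74 = 7.06 dB.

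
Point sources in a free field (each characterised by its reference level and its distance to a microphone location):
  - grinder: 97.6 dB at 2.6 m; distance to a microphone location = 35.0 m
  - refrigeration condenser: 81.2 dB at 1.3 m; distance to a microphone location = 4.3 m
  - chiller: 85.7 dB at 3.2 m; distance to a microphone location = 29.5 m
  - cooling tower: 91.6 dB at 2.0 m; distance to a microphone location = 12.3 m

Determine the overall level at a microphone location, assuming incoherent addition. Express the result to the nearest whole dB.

79 dB

Apply inverse-square spreading to bring every level to the receiver, then sum 10^(L/10).
grinder: 97.6 − 20·log₁₀(35.0/2.6) = 97.6 − 22.58 = 75.02 dB.
refrigeration condenser: 81.2 − 20·log₁₀(4.3/1.3) = 81.2 − 10.39 = 70.81 dB.
chiller: 85.7 − 20·log₁₀(29.5/3.2) = 85.7 − 19.29 = 66.41 dB.
cooling tower: 91.6 − 20·log₁₀(12.3/2.0) = 91.6 − 15.78 = 75.82 dB.
Σ 10^(L/10) = 8.639e+07 → L_total = 10·log₁₀(8.639e+07) = 79.36 dB.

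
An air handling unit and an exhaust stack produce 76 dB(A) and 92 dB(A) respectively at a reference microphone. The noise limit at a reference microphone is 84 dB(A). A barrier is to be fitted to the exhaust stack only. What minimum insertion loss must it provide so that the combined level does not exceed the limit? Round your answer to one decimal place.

Fixed contribution from the other source: Σ 10^(L/10) = 10^(76/10) = 3.981e+07 (76.00 dB(A)).
To meet 84 dB(A) overall, the treated exhaust stack may contribute at most 10^(84/10) − 3.981e+07 = 2.114e+08, i.e. 83.25 dB(A).
Required insertion loss = 92 − 83.25 = 8.75 dB.

8.7 dB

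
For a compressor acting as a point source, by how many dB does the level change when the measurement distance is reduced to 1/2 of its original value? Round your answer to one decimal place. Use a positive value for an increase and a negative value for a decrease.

With spherical spreading the level changes by −20·log₁₀(r₂/r₁).
ΔL = −20·log₁₀(0.5) = +6.02 dB.

+6.0 dB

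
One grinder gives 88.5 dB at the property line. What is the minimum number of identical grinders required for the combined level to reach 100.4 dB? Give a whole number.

Need L₁ + 10·log₁₀ N ≥ 100.4, i.e. log₁₀ N ≥ 1.19.
N ≥ 10^(11.9/10) = 15.488, so N = 16.

16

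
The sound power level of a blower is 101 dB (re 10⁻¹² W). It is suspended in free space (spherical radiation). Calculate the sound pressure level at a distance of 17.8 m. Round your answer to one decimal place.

65.0 dB

L_p = L_w − 10·log₁₀(4π·r²) with r = 17.8 m.
4π·r² = 3982 m², 10·log₁₀ of that is 36.000 dB.
L_p = 101 − 36.000 = 65.00 dB.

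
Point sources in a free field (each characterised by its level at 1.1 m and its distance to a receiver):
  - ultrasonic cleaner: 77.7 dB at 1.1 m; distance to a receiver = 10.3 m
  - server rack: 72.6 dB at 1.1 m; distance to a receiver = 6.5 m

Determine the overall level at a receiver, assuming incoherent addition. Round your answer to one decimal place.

Apply inverse-square spreading to bring every level to the receiver, then sum 10^(L/10).
ultrasonic cleaner: 77.7 − 20·log₁₀(10.3/1.1) = 77.7 − 19.43 = 58.27 dB.
server rack: 72.6 − 20·log₁₀(6.5/1.1) = 72.6 − 15.43 = 57.17 dB.
Σ 10^(L/10) = 1.193e+06 → L_total = 10·log₁₀(1.193e+06) = 60.77 dB.

60.8 dB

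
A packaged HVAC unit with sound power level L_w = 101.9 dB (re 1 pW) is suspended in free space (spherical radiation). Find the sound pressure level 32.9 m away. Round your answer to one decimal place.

60.6 dB

The power spreads over a sphere of area 4π·r², so L_p = L_w − 10·log₁₀(4π·r²).
4π·r² = 1.36e+04 m², 10·log₁₀ of that is 41.336 dB.
L_p = 101.9 − 41.336 = 60.56 dB.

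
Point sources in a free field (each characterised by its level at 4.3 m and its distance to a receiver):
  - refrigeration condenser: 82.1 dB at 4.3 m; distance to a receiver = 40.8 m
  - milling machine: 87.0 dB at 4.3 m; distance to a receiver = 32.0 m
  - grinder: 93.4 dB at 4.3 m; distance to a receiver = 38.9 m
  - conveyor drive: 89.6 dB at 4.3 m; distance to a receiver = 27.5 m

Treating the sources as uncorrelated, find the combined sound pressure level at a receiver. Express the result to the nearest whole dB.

Apply inverse-square spreading to bring every level to the receiver, then sum 10^(L/10).
refrigeration condenser: 82.1 − 20·log₁₀(40.8/4.3) = 82.1 − 19.54 = 62.56 dB.
milling machine: 87.0 − 20·log₁₀(32.0/4.3) = 87.0 − 17.43 = 69.57 dB.
grinder: 93.4 − 20·log₁₀(38.9/4.3) = 93.4 − 19.13 = 74.27 dB.
conveyor drive: 89.6 − 20·log₁₀(27.5/4.3) = 89.6 − 16.12 = 73.48 dB.
Σ 10^(L/10) = 5.988e+07 → L_total = 10·log₁₀(5.988e+07) = 77.77 dB.

78 dB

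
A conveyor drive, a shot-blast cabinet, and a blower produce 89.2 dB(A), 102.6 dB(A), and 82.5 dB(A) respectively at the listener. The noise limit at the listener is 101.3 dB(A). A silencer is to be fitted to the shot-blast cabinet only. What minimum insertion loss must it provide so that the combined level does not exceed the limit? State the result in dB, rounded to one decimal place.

1.6 dB

Everything except the shot-blast cabinet sums to 10^(89.2/10) + 10^(82.5/10) = 1.010e+09 in linear terms, 90.04 dB(A).
The limit corresponds to 10^(101.3/10) = 1.349e+10; subtracting the fixed part leaves 1.248e+10 for the shot-blast cabinet, i.e. 100.96 dB(A).
So the shot-blast cabinet must be reduced from 102.6 to 100.96 dB(A): IL = 1.64 dB.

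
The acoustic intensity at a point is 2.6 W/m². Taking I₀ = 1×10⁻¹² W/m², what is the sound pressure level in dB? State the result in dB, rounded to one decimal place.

I/I₀ = 2.6/10⁻¹² = 2.6×10^12, and L = 10·log₁₀(I/I₀).
L = 10·(0.4150 + 12) = 124.15 dB.

124.1 dB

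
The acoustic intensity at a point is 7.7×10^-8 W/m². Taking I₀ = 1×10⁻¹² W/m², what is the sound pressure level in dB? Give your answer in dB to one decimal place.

I/I₀ = 7.7×10^-8/10⁻¹² = 7.7×10^4, and L = 10·log₁₀(I/I₀).
L = 10·(0.8865 + 4) = 48.86 dB.

48.9 dB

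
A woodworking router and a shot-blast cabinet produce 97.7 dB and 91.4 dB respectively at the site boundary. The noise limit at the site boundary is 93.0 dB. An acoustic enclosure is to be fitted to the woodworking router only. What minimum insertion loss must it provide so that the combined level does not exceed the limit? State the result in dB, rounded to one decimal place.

Everything except the woodworking router sums to 10^(91.4/10) = 1.380e+09 in linear terms, 91.40 dB.
The limit corresponds to 10^(93.0/10) = 1.995e+09; subtracting the fixed part leaves 6.149e+08 for the woodworking router, i.e. 87.89 dB.
Required insertion loss = 97.7 − 87.89 = 9.81 dB.

9.8 dB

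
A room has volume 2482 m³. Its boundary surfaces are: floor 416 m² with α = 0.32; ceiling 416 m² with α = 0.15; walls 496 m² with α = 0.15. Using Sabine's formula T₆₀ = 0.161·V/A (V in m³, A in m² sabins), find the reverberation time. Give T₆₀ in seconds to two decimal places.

A = Σ Sᵢαᵢ = 416·0.32 + 416·0.15 + 496·0.15 = 269.92 m².
T₆₀ = 0.161·V/A = 0.161·2482/269.92 = 1.480 s.

1.48 s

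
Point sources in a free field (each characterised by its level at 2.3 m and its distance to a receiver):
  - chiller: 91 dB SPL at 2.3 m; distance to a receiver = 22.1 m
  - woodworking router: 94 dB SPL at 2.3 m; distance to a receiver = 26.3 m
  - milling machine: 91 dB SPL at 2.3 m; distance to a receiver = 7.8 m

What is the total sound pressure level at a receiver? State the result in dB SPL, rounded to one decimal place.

First find each source's level at the receiver (point-source: −20·log₁₀(r/r_ref)), then combine on an intensity basis.
chiller: 91 − 20·log₁₀(22.1/2.3) = 91 − 19.65 = 71.35 dB SPL.
woodworking router: 94 − 20·log₁₀(26.3/2.3) = 94 − 21.16 = 72.84 dB SPL.
milling machine: 91 − 20·log₁₀(7.8/2.3) = 91 − 10.61 = 80.39 dB SPL.
Σ 10^(L/10) = 1.423e+08 → L_total = 10·log₁₀(1.423e+08) = 81.53 dB SPL.

81.5 dB SPL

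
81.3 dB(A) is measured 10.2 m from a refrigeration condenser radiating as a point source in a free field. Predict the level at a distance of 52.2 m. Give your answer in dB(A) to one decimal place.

For a point source, L₂ = L₁ − 20·log₁₀(r₂/r₁).
L₂ = 81.3 − 20·log₁₀(52.2/10.2) = 81.3 − 14.181 = 67.12 dB(A).

67.1 dB(A)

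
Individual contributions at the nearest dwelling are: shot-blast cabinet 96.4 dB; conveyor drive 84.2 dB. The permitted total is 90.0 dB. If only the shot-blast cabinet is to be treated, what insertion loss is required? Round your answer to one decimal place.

Fixed contribution from the other source: Σ 10^(L/10) = 10^(84.2/10) = 2.630e+08 (84.20 dB).
The limit corresponds to 10^(90.0/10) = 1.000e+09; subtracting the fixed part leaves 7.370e+08 for the shot-blast cabinet, i.e. 88.67 dB.
So the shot-blast cabinet must be reduced from 96.4 to 88.67 dB: IL = 7.73 dB.

7.7 dB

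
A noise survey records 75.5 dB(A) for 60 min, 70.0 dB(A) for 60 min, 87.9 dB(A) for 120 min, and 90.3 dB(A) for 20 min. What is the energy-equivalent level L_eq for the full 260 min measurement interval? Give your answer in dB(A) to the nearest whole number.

L_eq = 10·log₁₀[(1/T)·Σ tᵢ·10^(Lᵢ/10)] with T = 260 min.
Σ tᵢ·10^(Lᵢ/10) = 60·10^(75.5/10) + 60·10^(70.0/10) + 120·10^(87.9/10) + 20·10^(90.3/10) = 9.815e+10.
L_eq = 10·log₁₀(9.815e+10/260) = 85.77 dB(A).

86 dB(A)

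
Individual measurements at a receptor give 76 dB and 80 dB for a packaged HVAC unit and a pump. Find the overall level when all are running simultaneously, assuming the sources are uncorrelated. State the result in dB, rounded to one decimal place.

Incoherent sources combine by intensity addition: L_total = 10·log₁₀(Σ 10^(L_i/10)).
Σ 10^(L/10) = 10^(76/10) + 10^(80/10) = 1.398e+08.
L_total = 10·log₁₀(1.398e+08) = 81.46 dB.

81.5 dB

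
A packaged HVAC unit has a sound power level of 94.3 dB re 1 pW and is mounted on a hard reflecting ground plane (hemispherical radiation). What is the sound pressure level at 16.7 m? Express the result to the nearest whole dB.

Free-field hemispherical radiation: L_p = L_w − 10·log₁₀(2π·r²), r = 16.7 m.
2π·r² = 1752 m², 10·log₁₀ of that is 32.436 dB.
L_p = 94.3 − 32.436 = 61.86 dB.

62 dB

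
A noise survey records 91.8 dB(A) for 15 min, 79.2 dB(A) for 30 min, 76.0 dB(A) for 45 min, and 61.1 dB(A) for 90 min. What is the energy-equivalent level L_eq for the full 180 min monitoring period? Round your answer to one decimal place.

The energy average is taken in the linear domain: L_eq = 10·log₁₀[(Σ tᵢ·10^(Lᵢ/10))/T], T = 180 min.
Σ tᵢ·10^(Lᵢ/10) = 15·10^(91.8/10) + 30·10^(79.2/10) + 45·10^(76.0/10) + 90·10^(61.1/10) = 2.711e+10.
L_eq = 10·log₁₀(2.711e+10/180) = 81.78 dB(A).

81.8 dB(A)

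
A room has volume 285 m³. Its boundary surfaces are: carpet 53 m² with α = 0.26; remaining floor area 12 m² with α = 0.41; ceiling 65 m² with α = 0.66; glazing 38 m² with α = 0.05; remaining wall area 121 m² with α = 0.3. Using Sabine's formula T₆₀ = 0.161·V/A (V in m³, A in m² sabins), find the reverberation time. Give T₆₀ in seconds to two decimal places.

Total absorption A = 53·0.26 + 12·0.41 + 65·0.66 + 38·0.05 + 121·0.3 = 99.80 m² sabins.
T₆₀ = 0.161 × 285 / 99.80 = 0.460 s.

0.46 s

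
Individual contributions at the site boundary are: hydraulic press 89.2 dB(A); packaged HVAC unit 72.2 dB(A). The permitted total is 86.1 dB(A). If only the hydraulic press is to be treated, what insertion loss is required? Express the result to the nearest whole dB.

The untreated sources together contribute 10^(72.2/10) = 1.660e+07, i.e. 72.20 dB(A).
The limit corresponds to 10^(86.1/10) = 4.074e+08; subtracting the fixed part leaves 3.908e+08 for the hydraulic press, i.e. 85.92 dB(A).
So the hydraulic press must be reduced from 89.2 to 85.92 dB(A): IL = 3.28 dB.

3 dB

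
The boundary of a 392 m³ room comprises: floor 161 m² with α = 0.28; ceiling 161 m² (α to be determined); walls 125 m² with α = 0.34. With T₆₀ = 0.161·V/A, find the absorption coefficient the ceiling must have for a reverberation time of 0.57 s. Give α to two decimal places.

Required total absorption A = 0.161·392/0.57 = 110.72 m².
Absorption from the other surfaces = 161·0.28 + 125·0.34 = 87.58 m², so the ceiling must supply 23.14 m² over 161 m².
α = 23.14/161 = 0.144.

0.14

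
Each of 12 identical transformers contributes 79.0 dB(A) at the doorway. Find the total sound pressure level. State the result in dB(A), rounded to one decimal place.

N identical incoherent sources raise the level by 10·log₁₀ N.
L_total = 79.0 + 10·log₁₀(12) = 79.0 + 10.792 = 89.79 dB(A).

89.8 dB(A)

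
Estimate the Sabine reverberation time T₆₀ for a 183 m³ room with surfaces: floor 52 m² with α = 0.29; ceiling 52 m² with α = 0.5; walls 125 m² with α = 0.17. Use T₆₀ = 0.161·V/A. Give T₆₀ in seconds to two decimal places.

Total absorption A = 52·0.29 + 52·0.5 + 125·0.17 = 62.33 m² sabins.
T₆₀ = 0.161·V/A = 0.161·183/62.33 = 0.473 s.

0.47 s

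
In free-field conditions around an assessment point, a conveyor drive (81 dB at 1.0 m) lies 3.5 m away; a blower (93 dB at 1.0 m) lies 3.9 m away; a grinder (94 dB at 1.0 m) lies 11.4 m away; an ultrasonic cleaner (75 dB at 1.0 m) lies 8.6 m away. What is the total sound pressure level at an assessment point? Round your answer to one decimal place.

Apply inverse-square spreading to bring every level to the receiver, then sum 10^(L/10).
conveyor drive: 81 − 20·log₁₀(3.5/1.0) = 81 − 10.88 = 70.12 dB.
blower: 93 − 20·log₁₀(3.9/1.0) = 93 − 11.82 = 81.18 dB.
grinder: 94 − 20·log₁₀(11.4/1.0) = 94 − 21.14 = 72.86 dB.
ultrasonic cleaner: 75 − 20·log₁₀(8.6/1.0) = 75 − 18.69 = 56.31 dB.
Σ 10^(L/10) = 1.612e+08 → L_total = 10·log₁₀(1.612e+08) = 82.07 dB.

82.1 dB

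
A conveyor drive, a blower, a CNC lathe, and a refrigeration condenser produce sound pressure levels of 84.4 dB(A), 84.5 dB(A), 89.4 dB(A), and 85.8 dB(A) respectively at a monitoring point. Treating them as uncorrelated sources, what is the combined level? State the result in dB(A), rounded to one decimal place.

92.6 dB(A)

For uncorrelated sources the intensities add, so convert each level to linear form, sum, and take 10·log₁₀ of the total.
Σ 10^(L/10) = 10^(84.4/10) + 10^(84.5/10) + 10^(89.4/10) + 10^(85.8/10) = 1.808e+09.
L_total = 10·log₁₀(1.808e+09) = 92.57 dB(A).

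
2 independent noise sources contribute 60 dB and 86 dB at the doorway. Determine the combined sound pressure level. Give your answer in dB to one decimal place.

86.0 dB

For uncorrelated sources the intensities add, so convert each level to linear form, sum, and take 10·log₁₀ of the total.
Σ 10^(L/10) = 10^(60/10) + 10^(86/10) = 3.991e+08.
L_total = 10·log₁₀(3.991e+08) = 86.01 dB.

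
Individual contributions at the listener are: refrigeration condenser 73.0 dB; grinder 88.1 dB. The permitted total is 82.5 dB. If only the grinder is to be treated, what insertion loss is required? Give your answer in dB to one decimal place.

6.1 dB

The untreated sources together contribute 10^(73.0/10) = 1.995e+07, i.e. 73.00 dB.
The limit corresponds to 10^(82.5/10) = 1.778e+08; subtracting the fixed part leaves 1.579e+08 for the grinder, i.e. 81.98 dB.
Required insertion loss = 88.1 − 81.98 = 6.12 dB.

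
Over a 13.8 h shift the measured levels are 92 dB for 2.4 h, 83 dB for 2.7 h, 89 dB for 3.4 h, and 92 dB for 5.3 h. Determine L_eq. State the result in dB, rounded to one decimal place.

Weight each interval's intensity by its duration and average over T = 13.8 h:
Σ tᵢ·10^(Lᵢ/10) = 2.4·10^(92/10) + 2.7·10^(83/10) + 3.4·10^(89/10) + 5.3·10^(92/10) = 1.544e+10.
L_eq = 10·log₁₀(1.544e+10/13.8) = 90.49 dB.

90.5 dB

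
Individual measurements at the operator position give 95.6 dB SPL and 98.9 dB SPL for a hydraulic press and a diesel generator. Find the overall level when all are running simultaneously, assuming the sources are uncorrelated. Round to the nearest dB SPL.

Incoherent sources combine by intensity addition: L_total = 10·log₁₀(Σ 10^(L_i/10)).
Σ 10^(L/10) = 10^(95.6/10) + 10^(98.9/10) = 1.139e+10.
L_total = 10·log₁₀(1.139e+10) = 100.57 dB SPL.

101 dB SPL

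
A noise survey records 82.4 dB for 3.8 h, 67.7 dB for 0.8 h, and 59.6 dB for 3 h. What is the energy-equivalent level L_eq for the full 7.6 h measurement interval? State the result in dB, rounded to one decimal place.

79.4 dB

The energy average is taken in the linear domain: L_eq = 10·log₁₀[(Σ tᵢ·10^(Lᵢ/10))/T], T = 7.6 h.
Σ tᵢ·10^(Lᵢ/10) = 3.8·10^(82.4/10) + 0.8·10^(67.7/10) + 3·10^(59.6/10) = 6.678e+08.
L_eq = 10·log₁₀(6.678e+08/7.6) = 79.44 dB.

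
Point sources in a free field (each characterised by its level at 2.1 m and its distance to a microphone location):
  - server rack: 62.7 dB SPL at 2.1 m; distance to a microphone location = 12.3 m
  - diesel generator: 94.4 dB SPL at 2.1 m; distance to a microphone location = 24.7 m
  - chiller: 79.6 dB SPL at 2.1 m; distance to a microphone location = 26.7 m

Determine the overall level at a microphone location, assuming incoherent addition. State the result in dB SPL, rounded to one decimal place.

73.1 dB SPL

First find each source's level at the receiver (point-source: −20·log₁₀(r/r_ref)), then combine on an intensity basis.
server rack: 62.7 − 20·log₁₀(12.3/2.1) = 62.7 − 15.35 = 47.35 dB SPL.
diesel generator: 94.4 − 20·log₁₀(24.7/2.1) = 94.4 − 21.41 = 72.99 dB SPL.
chiller: 79.6 − 20·log₁₀(26.7/2.1) = 79.6 − 22.09 = 57.51 dB SPL.
Σ 10^(L/10) = 2.053e+07 → L_total = 10·log₁₀(2.053e+07) = 73.12 dB SPL.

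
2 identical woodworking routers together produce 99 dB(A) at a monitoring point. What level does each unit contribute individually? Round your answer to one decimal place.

96.0 dB(A)

For N identical incoherent sources L_total = L₁ + 10·log₁₀ N, so L₁ = 99 − 10·log₁₀(2) = 99 − 3.010.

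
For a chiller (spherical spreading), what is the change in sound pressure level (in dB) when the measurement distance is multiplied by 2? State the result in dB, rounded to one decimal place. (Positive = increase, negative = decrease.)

With spherical spreading the level changes by −20·log₁₀(r₂/r₁).
ΔL = −20·log₁₀(2) = -6.02 dB.

-6.0 dB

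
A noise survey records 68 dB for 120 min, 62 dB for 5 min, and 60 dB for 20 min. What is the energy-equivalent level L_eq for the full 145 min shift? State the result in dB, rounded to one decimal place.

67.3 dB

The energy average is taken in the linear domain: L_eq = 10·log₁₀[(Σ tᵢ·10^(Lᵢ/10))/T], T = 145 min.
Σ tᵢ·10^(Lᵢ/10) = 120·10^(68/10) + 5·10^(62/10) + 20·10^(60/10) = 7.851e+08.
L_eq = 10·log₁₀(7.851e+08/145) = 67.34 dB.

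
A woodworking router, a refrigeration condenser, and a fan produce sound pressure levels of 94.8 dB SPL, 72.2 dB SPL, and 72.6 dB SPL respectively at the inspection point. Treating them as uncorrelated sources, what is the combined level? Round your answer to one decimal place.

For uncorrelated sources the intensities add, so convert each level to linear form, sum, and take 10·log₁₀ of the total.
Σ 10^(L/10) = 10^(94.8/10) + 10^(72.2/10) + 10^(72.6/10) = 3.055e+09.
L_total = 10·log₁₀(3.055e+09) = 94.85 dB SPL.

94.8 dB SPL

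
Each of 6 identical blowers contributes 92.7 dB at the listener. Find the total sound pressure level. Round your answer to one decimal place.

N identical incoherent sources raise the level by 10·log₁₀ N.
L_total = 92.7 + 10·log₁₀(6) = 92.7 + 7.782 = 100.48 dB.

100.5 dB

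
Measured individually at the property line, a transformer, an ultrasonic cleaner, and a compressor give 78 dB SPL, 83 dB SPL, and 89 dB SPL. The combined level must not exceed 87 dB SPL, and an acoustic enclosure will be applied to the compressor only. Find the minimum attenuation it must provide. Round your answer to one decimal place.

5.2 dB

Everything except the compressor sums to 10^(78/10) + 10^(83/10) = 2.626e+08 in linear terms, 84.19 dB SPL.
To meet 87 dB SPL overall, the treated compressor may contribute at most 10^(87/10) − 2.626e+08 = 2.386e+08, i.e. 83.78 dB SPL.
Required insertion loss = 89 − 83.78 = 5.22 dB.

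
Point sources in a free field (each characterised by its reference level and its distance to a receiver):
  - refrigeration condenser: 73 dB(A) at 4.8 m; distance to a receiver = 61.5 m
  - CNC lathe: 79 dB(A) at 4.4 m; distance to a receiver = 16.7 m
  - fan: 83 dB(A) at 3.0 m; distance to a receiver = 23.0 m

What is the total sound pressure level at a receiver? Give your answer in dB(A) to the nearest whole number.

Propagate each source to the receiver with L = L_ref − 20·log₁₀(r/r_ref), then add intensities.
refrigeration condenser: 73 − 20·log₁₀(61.5/4.8) = 73 − 22.15 = 50.85 dB(A).
CNC lathe: 79 − 20·log₁₀(16.7/4.4) = 79 − 11.59 = 67.41 dB(A).
fan: 83 − 20·log₁₀(23.0/3.0) = 83 − 17.69 = 65.31 dB(A).
Σ 10^(L/10) = 9.030e+06 → L_total = 10·log₁₀(9.030e+06) = 69.56 dB(A).

70 dB(A)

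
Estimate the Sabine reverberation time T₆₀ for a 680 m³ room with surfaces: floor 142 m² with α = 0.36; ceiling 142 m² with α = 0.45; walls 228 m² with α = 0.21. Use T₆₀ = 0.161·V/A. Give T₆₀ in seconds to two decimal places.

0.67 s

Summing Sᵢαᵢ: 142·0.36 + 142·0.45 + 228·0.21 = 162.90 m².
T₆₀ = 0.161·V/A = 0.161·680/162.90 = 0.672 s.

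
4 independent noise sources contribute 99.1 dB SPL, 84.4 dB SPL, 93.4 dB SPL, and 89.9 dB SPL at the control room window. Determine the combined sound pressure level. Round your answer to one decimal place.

100.6 dB SPL

For uncorrelated sources the intensities add, so convert each level to linear form, sum, and take 10·log₁₀ of the total.
Σ 10^(L/10) = 10^(99.1/10) + 10^(84.4/10) + 10^(93.4/10) + 10^(89.9/10) = 1.157e+10.
L_total = 10·log₁₀(1.157e+10) = 100.63 dB SPL.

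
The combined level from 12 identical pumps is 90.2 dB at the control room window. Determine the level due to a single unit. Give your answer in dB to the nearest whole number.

12 equal contributions raise the level by 10·log₁₀ 12 = 10.792 dB, so each unit alone gives 90.2 − 10.792.

79 dB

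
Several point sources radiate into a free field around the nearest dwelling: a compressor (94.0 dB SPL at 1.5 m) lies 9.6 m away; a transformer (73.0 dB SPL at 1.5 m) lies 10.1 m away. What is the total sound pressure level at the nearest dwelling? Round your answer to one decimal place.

Propagate each source to the receiver with L = L_ref − 20·log₁₀(r/r_ref), then add intensities.
compressor: 94.0 − 20·log₁₀(9.6/1.5) = 94.0 − 16.12 = 77.88 dB SPL.
transformer: 73.0 − 20·log₁₀(10.1/1.5) = 73.0 − 16.56 = 56.44 dB SPL.
Σ 10^(L/10) = 6.177e+07 → L_total = 10·log₁₀(6.177e+07) = 77.91 dB SPL.

77.9 dB SPL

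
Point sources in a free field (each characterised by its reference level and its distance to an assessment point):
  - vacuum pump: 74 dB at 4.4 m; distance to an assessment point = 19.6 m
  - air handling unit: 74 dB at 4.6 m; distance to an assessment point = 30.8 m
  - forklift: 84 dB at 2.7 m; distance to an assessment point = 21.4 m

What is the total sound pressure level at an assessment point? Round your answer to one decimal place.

Apply inverse-square spreading to bring every level to the receiver, then sum 10^(L/10).
vacuum pump: 74 − 20·log₁₀(19.6/4.4) = 74 − 12.98 = 61.02 dB.
air handling unit: 74 − 20·log₁₀(30.8/4.6) = 74 − 16.52 = 57.48 dB.
forklift: 84 − 20·log₁₀(21.4/2.7) = 84 − 17.98 = 66.02 dB.
Σ 10^(L/10) = 5.825e+06 → L_total = 10·log₁₀(5.825e+06) = 67.65 dB.

67.7 dB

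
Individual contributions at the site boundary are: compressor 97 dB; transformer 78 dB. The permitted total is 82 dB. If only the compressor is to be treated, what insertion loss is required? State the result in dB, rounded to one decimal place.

17.2 dB

The untreated sources together contribute 10^(78/10) = 6.310e+07, i.e. 78.00 dB.
To meet 82 dB overall, the treated compressor may contribute at most 10^(82/10) − 6.310e+07 = 9.539e+07, i.e. 79.80 dB.
Required insertion loss = 97 − 79.80 = 17.20 dB.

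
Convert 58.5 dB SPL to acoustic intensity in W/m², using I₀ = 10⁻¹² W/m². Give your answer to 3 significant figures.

7.08e-07 W/m²

I = I₀·10^(L/10) = 10⁻¹² × 10^(58.5/10) = 10^(-6.150).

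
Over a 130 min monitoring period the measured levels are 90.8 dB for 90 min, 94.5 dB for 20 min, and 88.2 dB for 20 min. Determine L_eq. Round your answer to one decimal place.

91.4 dB

Weight each interval's intensity by its duration and average over T = 130 min:
Σ tᵢ·10^(Lᵢ/10) = 90·10^(90.8/10) + 20·10^(94.5/10) + 20·10^(88.2/10) = 1.778e+11.
L_eq = 10·log₁₀(1.778e+11/130) = 91.36 dB.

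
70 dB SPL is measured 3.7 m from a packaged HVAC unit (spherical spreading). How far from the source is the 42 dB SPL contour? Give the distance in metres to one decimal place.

92.9 m

Point-source spreading drops the level by 20·log₁₀(r₂/r₁); inverting, r₂/r₁ = 10^(ΔL/20).
r₂ = 3.7·10^((70−42)/20) = 3.7·10^(28.0/20) = 92.94 m.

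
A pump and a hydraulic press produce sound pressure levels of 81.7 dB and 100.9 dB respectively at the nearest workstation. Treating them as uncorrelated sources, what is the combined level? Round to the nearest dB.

Incoherent sources combine by intensity addition: L_total = 10·log₁₀(Σ 10^(L_i/10)).
Σ 10^(L/10) = 10^(81.7/10) + 10^(100.9/10) = 1.245e+10.
L_total = 10·log₁₀(1.245e+10) = 100.95 dB.

101 dB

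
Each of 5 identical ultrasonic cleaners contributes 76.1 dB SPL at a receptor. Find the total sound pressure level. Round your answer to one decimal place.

83.1 dB SPL

N identical incoherent sources raise the level by 10·log₁₀ N.
L_total = 76.1 + 10·log₁₀(5) = 76.1 + 6.990 = 83.09 dB SPL.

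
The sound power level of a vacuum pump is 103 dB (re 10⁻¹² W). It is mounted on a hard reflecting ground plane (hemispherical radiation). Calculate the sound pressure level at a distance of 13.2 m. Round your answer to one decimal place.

Free-field hemispherical radiation: L_p = L_w − 10·log₁₀(2π·r²), r = 13.2 m.
2π·r² = 1095 m², 10·log₁₀ of that is 30.393 dB.
L_p = 103 − 30.393 = 72.61 dB.

72.6 dB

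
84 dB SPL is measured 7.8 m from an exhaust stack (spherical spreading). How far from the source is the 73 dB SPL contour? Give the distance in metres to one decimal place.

27.7 m

For a point source L₁ − L₂ = 20·log₁₀(r₂/r₁), so r₂ = r₁·10^((L₁−L₂)/20).
r₂ = 7.8·10^((84−73)/20) = 7.8·10^(11.0/20) = 27.68 m.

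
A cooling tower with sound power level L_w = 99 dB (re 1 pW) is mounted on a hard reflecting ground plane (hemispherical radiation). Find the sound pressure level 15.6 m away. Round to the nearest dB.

The power spreads over a hemisphere of area 2π·r², so L_p = L_w − 10·log₁₀(2π·r²).
2π·r² = 1529 m², 10·log₁₀ of that is 31.844 dB.
L_p = 99 − 31.844 = 67.16 dB.

67 dB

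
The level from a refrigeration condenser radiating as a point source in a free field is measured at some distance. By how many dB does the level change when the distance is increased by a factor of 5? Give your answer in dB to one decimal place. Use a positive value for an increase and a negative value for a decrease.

Point-source spreading: ΔL = −20·log₁₀(r₂/r₁).
ΔL = −20·log₁₀(5) = -13.98 dB.

-14.0 dB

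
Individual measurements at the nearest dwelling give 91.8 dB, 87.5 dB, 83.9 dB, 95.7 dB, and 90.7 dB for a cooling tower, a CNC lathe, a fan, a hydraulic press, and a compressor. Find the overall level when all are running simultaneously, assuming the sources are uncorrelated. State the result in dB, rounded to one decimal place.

Incoherent sources combine by intensity addition: L_total = 10·log₁₀(Σ 10^(L_i/10)).
Σ 10^(L/10) = 10^(91.8/10) + 10^(87.5/10) + 10^(83.9/10) + 10^(95.7/10) + 10^(90.7/10) = 7.212e+09.
L_total = 10·log₁₀(7.212e+09) = 98.58 dB.

98.6 dB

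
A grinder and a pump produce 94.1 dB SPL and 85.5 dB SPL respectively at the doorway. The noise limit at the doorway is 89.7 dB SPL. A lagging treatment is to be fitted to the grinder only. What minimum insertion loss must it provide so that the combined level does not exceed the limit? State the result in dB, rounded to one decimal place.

The untreated sources together contribute 10^(85.5/10) = 3.548e+08, i.e. 85.50 dB SPL.
To meet 89.7 dB SPL overall, the treated grinder may contribute at most 10^(89.7/10) − 3.548e+08 = 5.784e+08, i.e. 87.62 dB SPL.
Required insertion loss = 94.1 − 87.62 = 6.48 dB.

6.5 dB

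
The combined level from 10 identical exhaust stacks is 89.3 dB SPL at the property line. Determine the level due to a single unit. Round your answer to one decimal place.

10 equal contributions raise the level by 10·log₁₀ 10 = 10.000 dB, so each unit alone gives 89.3 − 10.000.

79.3 dB SPL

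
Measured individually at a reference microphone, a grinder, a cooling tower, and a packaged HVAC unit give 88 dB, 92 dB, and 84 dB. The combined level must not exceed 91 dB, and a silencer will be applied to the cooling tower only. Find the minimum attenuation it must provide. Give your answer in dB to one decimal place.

6.2 dB

The untreated sources together contribute 10^(88/10) + 10^(84/10) = 8.821e+08, i.e. 89.46 dB.
To meet 91 dB overall, the treated cooling tower may contribute at most 10^(91/10) − 8.821e+08 = 3.768e+08, i.e. 85.76 dB.
So the cooling tower must be reduced from 92 to 85.76 dB: IL = 6.24 dB.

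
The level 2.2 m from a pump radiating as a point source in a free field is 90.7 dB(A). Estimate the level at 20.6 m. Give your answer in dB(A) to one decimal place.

Spherical spreading from a point source gives a 20·log₁₀(r₂/r₁) drop.
L₂ = 90.7 − 20·log₁₀(20.6/2.2) = 90.7 − 19.429 = 71.27 dB(A).

71.3 dB(A)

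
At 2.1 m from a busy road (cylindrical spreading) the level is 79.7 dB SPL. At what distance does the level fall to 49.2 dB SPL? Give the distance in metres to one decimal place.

The 30.5 dB drop corresponds to a distance ratio of 10^(30.5/10) for a line source.
r₂ = 2.1·10^((79.7−49.2)/10) = 2.1·10^(30.5/10) = 2356.24 m.

2356.2 m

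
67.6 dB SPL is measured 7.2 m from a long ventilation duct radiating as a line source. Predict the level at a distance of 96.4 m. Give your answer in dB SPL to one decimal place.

56.3 dB SPL

Line-source attenuation: ΔL = 10·log₁₀(r₂/r₁) = 10·log₁₀(96.4/7.2) = 11.267 dB.
L₂ = 67.6 − 10·log₁₀(96.4/7.2) = 67.6 − 11.267 = 56.33 dB SPL.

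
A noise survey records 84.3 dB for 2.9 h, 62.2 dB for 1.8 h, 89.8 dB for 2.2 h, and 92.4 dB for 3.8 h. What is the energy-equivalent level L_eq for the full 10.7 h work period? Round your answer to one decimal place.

89.5 dB

Weight each interval's intensity by its duration and average over T = 10.7 h:
Σ tᵢ·10^(Lᵢ/10) = 2.9·10^(84.3/10) + 1.8·10^(62.2/10) + 2.2·10^(89.8/10) + 3.8·10^(92.4/10) = 9.488e+09.
L_eq = 10·log₁₀(9.488e+09/10.7) = 89.48 dB.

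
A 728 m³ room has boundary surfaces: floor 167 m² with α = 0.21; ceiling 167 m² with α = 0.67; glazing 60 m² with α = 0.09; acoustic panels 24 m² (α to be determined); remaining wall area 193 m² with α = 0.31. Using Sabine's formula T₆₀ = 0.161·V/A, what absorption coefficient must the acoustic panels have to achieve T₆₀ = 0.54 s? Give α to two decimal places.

0.20

From T₆₀ = 0.161·V/A, the target T₆₀ = 0.54 s needs A = 0.161·728/0.54 = 217.05 m².
Absorption from the other surfaces = 167·0.21 + 167·0.67 + 60·0.09 + 193·0.31 = 212.19 m², so the acoustic panels must supply 4.86 m² over 24 m².
α = 4.86/24 = 0.203.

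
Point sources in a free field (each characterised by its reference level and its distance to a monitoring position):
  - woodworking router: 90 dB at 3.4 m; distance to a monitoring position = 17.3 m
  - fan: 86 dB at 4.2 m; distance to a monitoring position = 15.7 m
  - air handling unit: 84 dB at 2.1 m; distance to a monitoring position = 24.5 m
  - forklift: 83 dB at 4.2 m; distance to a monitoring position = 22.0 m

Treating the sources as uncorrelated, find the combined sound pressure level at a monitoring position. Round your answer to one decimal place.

Propagate each source to the receiver with L = L_ref − 20·log₁₀(r/r_ref), then add intensities.
woodworking router: 90 − 20·log₁₀(17.3/3.4) = 90 − 14.13 = 75.87 dB.
fan: 86 − 20·log₁₀(15.7/4.2) = 86 − 11.45 = 74.55 dB.
air handling unit: 84 − 20·log₁₀(24.5/2.1) = 84 − 21.34 = 62.66 dB.
forklift: 83 − 20·log₁₀(22.0/4.2) = 83 − 14.38 = 68.62 dB.
Σ 10^(L/10) = 7.623e+07 → L_total = 10·log₁₀(7.623e+07) = 78.82 dB.

78.8 dB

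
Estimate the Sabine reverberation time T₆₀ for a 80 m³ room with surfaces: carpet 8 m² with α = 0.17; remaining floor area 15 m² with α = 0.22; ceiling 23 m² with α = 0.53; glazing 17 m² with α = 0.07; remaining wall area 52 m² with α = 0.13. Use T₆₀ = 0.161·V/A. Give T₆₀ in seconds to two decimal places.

Total absorption A = 8·0.17 + 15·0.22 + 23·0.53 + 17·0.07 + 52·0.13 = 24.80 m² sabins.
T₆₀ = 0.161·V/A = 0.161·80/24.80 = 0.519 s.

0.52 s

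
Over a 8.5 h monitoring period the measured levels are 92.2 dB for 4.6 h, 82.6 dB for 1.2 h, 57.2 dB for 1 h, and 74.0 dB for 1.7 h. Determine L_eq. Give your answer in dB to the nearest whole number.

L_eq = 10·log₁₀[(1/T)·Σ tᵢ·10^(Lᵢ/10)] with T = 8.5 h.
Σ tᵢ·10^(Lᵢ/10) = 4.6·10^(92.2/10) + 1.2·10^(82.6/10) + 1·10^(57.2/10) + 1.7·10^(74.0/10) = 7.896e+09.
L_eq = 10·log₁₀(7.896e+09/8.5) = 89.68 dB.

90 dB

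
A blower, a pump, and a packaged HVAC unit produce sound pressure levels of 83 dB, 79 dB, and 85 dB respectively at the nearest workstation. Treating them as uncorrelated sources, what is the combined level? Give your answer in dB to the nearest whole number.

88 dB

For uncorrelated sources the intensities add, so convert each level to linear form, sum, and take 10·log₁₀ of the total.
Σ 10^(L/10) = 10^(83/10) + 10^(79/10) + 10^(85/10) = 5.952e+08.
L_total = 10·log₁₀(5.952e+08) = 87.75 dB.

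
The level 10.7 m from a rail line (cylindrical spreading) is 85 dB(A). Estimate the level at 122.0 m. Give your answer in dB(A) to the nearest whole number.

74 dB(A)

Line-source attenuation: ΔL = 10·log₁₀(r₂/r₁) = 10·log₁₀(122.0/10.7) = 10.570 dB.
L₂ = 85 − 10·log₁₀(122.0/10.7) = 85 − 10.570 = 74.43 dB(A).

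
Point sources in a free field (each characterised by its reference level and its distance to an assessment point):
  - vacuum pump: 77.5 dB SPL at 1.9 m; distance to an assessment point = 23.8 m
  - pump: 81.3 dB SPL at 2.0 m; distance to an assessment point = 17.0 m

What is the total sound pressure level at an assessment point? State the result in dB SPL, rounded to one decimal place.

Propagate each source to the receiver with L = L_ref − 20·log₁₀(r/r_ref), then add intensities.
vacuum pump: 77.5 − 20·log₁₀(23.8/1.9) = 77.5 − 21.96 = 55.54 dB SPL.
pump: 81.3 − 20·log₁₀(17.0/2.0) = 81.3 − 18.59 = 62.71 dB SPL.
Σ 10^(L/10) = 2.225e+06 → L_total = 10·log₁₀(2.225e+06) = 63.47 dB SPL.

63.5 dB SPL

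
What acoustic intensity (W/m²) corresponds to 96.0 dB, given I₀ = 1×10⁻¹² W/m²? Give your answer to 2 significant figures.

0.0040 W/m²

I = I₀·10^(L/10) = 10⁻¹² × 10^(96.0/10) = 10^(-2.400).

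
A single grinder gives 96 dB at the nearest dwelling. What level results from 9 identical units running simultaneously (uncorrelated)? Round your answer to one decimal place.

With 9 equal, uncorrelated contributions the intensity is 9× that of one unit, giving a rise of 10·log₁₀ 9.
L_total = 96 + 10·log₁₀(9) = 96 + 9.542 = 105.54 dB.

105.5 dB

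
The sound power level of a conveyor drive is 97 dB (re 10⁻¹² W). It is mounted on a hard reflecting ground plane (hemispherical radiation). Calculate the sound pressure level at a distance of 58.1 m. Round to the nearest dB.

54 dB

Free-field hemispherical radiation: L_p = L_w − 10·log₁₀(2π·r²), r = 58.1 m.
2π·r² = 2.121e+04 m², 10·log₁₀ of that is 43.265 dB.
L_p = 97 − 43.265 = 53.73 dB.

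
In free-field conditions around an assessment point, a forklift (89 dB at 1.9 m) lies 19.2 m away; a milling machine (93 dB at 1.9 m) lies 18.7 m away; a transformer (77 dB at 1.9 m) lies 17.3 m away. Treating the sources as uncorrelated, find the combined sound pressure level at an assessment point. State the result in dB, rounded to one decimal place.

Propagate each source to the receiver with L = L_ref − 20·log₁₀(r/r_ref), then add intensities.
forklift: 89 − 20·log₁₀(19.2/1.9) = 89 − 20.09 = 68.91 dB.
milling machine: 93 − 20·log₁₀(18.7/1.9) = 93 − 19.86 = 73.14 dB.
transformer: 77 − 20·log₁₀(17.3/1.9) = 77 − 19.19 = 57.81 dB.
Σ 10^(L/10) = 2.898e+07 → L_total = 10·log₁₀(2.898e+07) = 74.62 dB.

74.6 dB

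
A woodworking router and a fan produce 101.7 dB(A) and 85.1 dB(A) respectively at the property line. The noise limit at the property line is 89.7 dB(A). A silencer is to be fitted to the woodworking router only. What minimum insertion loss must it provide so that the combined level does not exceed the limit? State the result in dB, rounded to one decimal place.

13.8 dB

The untreated sources together contribute 10^(85.1/10) = 3.236e+08, i.e. 85.10 dB(A).
The limit corresponds to 10^(89.7/10) = 9.333e+08; subtracting the fixed part leaves 6.097e+08 for the woodworking router, i.e. 87.85 dB(A).
So the woodworking router must be reduced from 101.7 to 87.85 dB(A): IL = 13.85 dB.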